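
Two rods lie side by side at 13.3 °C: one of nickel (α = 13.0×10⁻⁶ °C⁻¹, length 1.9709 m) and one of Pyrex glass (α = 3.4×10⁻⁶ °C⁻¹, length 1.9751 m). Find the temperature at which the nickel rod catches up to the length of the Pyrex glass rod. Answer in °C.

T = 235.4 °C

L₁(1 + α₁ΔT) = L₂(1 + α₂ΔT) ⇒ ΔT = (L₂ − L₁)/(α₁L₁ − α₂L₂)
L₂ − L₁ = 1.9751 − 1.9709 = 4.20×10⁻³ m
α₁L₁ − α₂L₂ = 13.0×10⁻⁶×1.9709 − 3.4×10⁻⁶×1.9751 = 1.890636×10⁻⁵ m/K
ΔT = 4.20×10⁻³ / 1.890636×10⁻⁵ = 222.147 K
T = 13.3 + 222.147 = 235.447 °C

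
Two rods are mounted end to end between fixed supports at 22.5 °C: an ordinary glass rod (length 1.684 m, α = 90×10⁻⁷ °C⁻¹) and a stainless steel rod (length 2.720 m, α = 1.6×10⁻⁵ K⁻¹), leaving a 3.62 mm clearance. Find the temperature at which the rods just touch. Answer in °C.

T = 84.2 °C

Gap closes when ΔL₁ + ΔL₂ = 3.62 mm = 3.62×10⁻³ m
(α₁L₁ + α₂L₂)ΔT = g
α₁L₁ + α₂L₂ = 90×10⁻⁷×1.684 + 1.6×10⁻⁵×2.720 = 5.8676×10⁻⁵ m/K
ΔT = 3.62×10⁻³ / 5.8676×10⁻⁵ = 61.695 K
T = 22.5 + 61.695 = 84.195 °C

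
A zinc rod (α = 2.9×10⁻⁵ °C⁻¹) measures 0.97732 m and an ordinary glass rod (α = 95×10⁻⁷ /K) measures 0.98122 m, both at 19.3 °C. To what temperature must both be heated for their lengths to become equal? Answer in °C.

T = 224.3 °C

Equal length when α₁L₁ΔT − α₂L₂ΔT = L₂ − L₁ = 3.90×10⁻³ m
α₁L₁ = 2.834228×10⁻⁵, α₂L₂ = 9.32159×10⁻⁶ → Δ(αL) = 1.902069×10⁻⁵ m/K
ΔT = 3.90×10⁻³ / 1.902069×10⁻⁵ = 205.040 K, so T = 19.3 + 205.040 = 224.340 °C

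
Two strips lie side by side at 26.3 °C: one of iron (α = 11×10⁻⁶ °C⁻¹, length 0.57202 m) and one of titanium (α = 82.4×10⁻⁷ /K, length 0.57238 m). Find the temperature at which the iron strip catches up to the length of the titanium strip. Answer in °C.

L₁(1 + α₁ΔT) = L₂(1 + α₂ΔT) ⇒ ΔT = (L₂ − L₁)/(α₁L₁ − α₂L₂)
L₂ − L₁ = 0.57238 − 0.57202 = 3.60×10⁻⁴ m
α₁L₁ − α₂L₂ = 11×10⁻⁶×0.57202 − 82.4×10⁻⁷×0.57238 = 1.5758088×10⁻⁶ m/K
ΔT = 3.60×10⁻⁴ / 1.5758088×10⁻⁶ = 228.454 K
T = 26.3 + 228.454 = 254.754 °C

T = 254.8 °C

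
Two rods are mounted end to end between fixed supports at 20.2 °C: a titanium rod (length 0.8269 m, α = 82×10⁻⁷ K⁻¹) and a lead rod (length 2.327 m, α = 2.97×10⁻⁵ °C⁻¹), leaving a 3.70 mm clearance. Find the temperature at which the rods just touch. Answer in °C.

Gap closes when ΔL₁ + ΔL₂ = 3.70 mm = 3.70×10⁻³ m
(α₁L₁ + α₂L₂)ΔT = g
α₁L₁ + α₂L₂ = 82×10⁻⁷×0.8269 + 2.97×10⁻⁵×2.327 = 7.589248×10⁻⁵ m/K
ΔT = 3.70×10⁻³ / 7.589248×10⁻⁵ = 48.753 K
T = 20.2 + 48.753 = 68.953 °C

T = 69.0 °C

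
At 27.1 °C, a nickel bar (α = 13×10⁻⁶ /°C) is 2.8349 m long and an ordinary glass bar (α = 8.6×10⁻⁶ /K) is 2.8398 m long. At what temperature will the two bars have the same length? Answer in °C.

L₁(1 + α₁ΔT) = L₂(1 + α₂ΔT) ⇒ ΔT = (L₂ − L₁)/(α₁L₁ − α₂L₂)
L₂ − L₁ = 2.8398 − 2.8349 = 4.90×10⁻³ m
α₁L₁ − α₂L₂ = 13×10⁻⁶×2.8349 − 8.6×10⁻⁶×2.8398 = 1.243142×10⁻⁵ m/K
ΔT = 4.90×10⁻³ / 1.243142×10⁻⁵ = 394.163 K
T = 27.1 + 394.163 = 421.263 °C

T = 421.3 °C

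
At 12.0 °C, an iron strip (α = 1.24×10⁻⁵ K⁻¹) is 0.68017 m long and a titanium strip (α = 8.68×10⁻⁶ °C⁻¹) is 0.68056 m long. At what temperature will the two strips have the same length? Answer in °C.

Equal length when α₁L₁ΔT − α₂L₂ΔT = L₂ − L₁ = 3.90×10⁻⁴ m
α₁L₁ = 8.434108×10⁻⁶, α₂L₂ = 5.9072608×10⁻⁶ → Δ(αL) = 2.5268472×10⁻⁶ m/K
ΔT = 3.90×10⁻⁴ / 2.5268472×10⁻⁶ = 154.343 K, so T = 12.0 + 154.343 = 166.343 °C

T = 166.3 °C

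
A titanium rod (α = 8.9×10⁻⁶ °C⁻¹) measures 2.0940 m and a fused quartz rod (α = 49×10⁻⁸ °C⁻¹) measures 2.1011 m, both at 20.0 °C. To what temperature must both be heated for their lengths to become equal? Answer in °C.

Equal length when α₁L₁ΔT − α₂L₂ΔT = L₂ − L₁ = 7.10×10⁻³ m
α₁L₁ = 1.86366×10⁻⁵, α₂L₂ = 1.029539×10⁻⁶ → Δ(αL) = 1.7607061×10⁻⁵ m/K
ΔT = 7.10×10⁻³ / 1.7607061×10⁻⁵ = 403.247 K, so T = 20.0 + 403.247 = 423.247 °C

T = 423.2 °C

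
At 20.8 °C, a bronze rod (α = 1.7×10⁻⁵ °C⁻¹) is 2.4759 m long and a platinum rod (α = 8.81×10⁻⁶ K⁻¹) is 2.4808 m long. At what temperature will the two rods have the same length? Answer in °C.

L₁(1 + α₁ΔT) = L₂(1 + α₂ΔT) ⇒ ΔT = (L₂ − L₁)/(α₁L₁ − α₂L₂)
L₂ − L₁ = 2.4808 − 2.4759 = 4.90×10⁻³ m
α₁L₁ − α₂L₂ = 1.7×10⁻⁵×2.4759 − 8.81×10⁻⁶×2.4808 = 2.0234452×10⁻⁵ m/K
ΔT = 4.90×10⁻³ / 2.0234452×10⁻⁵ = 242.161 K
T = 20.8 + 242.161 = 262.961 °C

T = 263.0 °C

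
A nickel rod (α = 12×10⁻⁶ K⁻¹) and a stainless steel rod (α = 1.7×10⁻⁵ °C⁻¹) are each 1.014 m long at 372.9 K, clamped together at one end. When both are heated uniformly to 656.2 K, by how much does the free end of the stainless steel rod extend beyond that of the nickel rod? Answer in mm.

ΔT = 283.3 K
nickel: ΔL = 12×10⁻⁶ × 1.014 m × 283.3 = 3.4472×10⁻³ m = 3.4472 mm
stainless steel: ΔL = 1.7×10⁻⁵ × 1.014 m × 283.3 = 4.8835×10⁻³ m = 4.8835 mm
difference = 4.8835 − 3.4472 = 1.4363 mm

1.44 mm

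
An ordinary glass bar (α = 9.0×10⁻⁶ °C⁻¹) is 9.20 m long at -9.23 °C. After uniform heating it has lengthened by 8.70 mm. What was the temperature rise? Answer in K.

ΔT = 105 K

ΔL = αL₀ΔT ⇒ ΔT = ΔL / (αL₀)
ΔT = 8.70×10⁻³ m / (9.0×10⁻⁶ × 9.20 m) = 105.07 K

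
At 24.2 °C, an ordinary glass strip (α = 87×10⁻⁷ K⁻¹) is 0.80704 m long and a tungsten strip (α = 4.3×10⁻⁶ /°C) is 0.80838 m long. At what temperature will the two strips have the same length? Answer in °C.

T = 402.2 °C

Equal length when α₁L₁ΔT − α₂L₂ΔT = L₂ − L₁ = 1.34×10⁻³ m
α₁L₁ = 7.021248×10⁻⁶, α₂L₂ = 3.476034×10⁻⁶ → Δ(αL) = 3.545214×10⁻⁶ m/K
ΔT = 1.34×10⁻³ / 3.545214×10⁻⁶ = 377.974 K, so T = 24.2 + 377.974 = 402.174 °C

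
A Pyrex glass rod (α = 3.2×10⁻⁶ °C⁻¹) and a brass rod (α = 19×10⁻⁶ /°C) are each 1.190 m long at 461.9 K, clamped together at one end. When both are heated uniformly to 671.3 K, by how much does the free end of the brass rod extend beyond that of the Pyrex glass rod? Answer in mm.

ΔT = 209.4 K
Pyrex glass: ΔL = 3.2×10⁻⁶ × 1.190 m × 209.4 = 7.9740×10⁻⁴ m = 0.79740 mm
brass: ΔL = 19×10⁻⁶ × 1.190 m × 209.4 = 4.7345×10⁻³ m = 4.7345 mm
difference = 4.7345 − 0.79740 = 3.9371 mm

3.94 mm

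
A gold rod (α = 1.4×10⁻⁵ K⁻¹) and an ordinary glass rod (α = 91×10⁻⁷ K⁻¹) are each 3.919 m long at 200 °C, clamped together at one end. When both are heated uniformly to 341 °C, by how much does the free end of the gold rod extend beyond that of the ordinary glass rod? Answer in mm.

ΔT = 141 K
gold: ΔL = 1.4×10⁻⁵ × 3.919 m × 141 = 7.7361×10⁻³ m = 7.7361 mm
ordinary glass: ΔL = 91×10⁻⁷ × 3.919 m × 141 = 5.0285×10⁻³ m = 5.0285 mm
difference = 7.7361 − 5.0285 = 2.7076 mm

2.71 mm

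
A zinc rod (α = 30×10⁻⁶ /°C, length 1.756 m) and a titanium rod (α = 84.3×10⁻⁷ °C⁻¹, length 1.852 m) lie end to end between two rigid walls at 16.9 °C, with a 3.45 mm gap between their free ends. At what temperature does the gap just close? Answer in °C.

α₁L₁ = 5.268×10⁻⁵ m/K, α₂L₂ = 1.561236×10⁻⁵ m/K → total 6.829236×10⁻⁵ m/K
ΔT = g/(α₁L₁+α₂L₂) = 3.45×10⁻³ / 6.829236×10⁻⁵ = 50.518 K
T = 16.9 + 50.518 = 67.418 °C

T = 67.4 °C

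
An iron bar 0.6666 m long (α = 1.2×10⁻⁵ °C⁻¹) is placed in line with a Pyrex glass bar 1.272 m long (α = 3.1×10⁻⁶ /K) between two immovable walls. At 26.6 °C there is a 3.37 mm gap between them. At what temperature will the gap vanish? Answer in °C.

α₁L₁ = 7.9992×10⁻⁶ m/K, α₂L₂ = 3.9432×10⁻⁶ m/K → total 1.19424×10⁻⁵ m/K
ΔT = g/(α₁L₁+α₂L₂) = 3.37×10⁻³ / 1.19424×10⁻⁵ = 282.19 K
T = 26.6 + 282.19 = 308.79 °C

T = 309 °C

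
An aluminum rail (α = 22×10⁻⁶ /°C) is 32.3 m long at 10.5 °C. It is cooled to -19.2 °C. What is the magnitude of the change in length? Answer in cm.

|ΔT| = |-19.2 − 10.5| = 29.7 K
ΔL = αL₀ΔT = (22×10⁻⁶)(32.3)(29.7) = 2.11×10⁻² m

ΔL = 2.11 cm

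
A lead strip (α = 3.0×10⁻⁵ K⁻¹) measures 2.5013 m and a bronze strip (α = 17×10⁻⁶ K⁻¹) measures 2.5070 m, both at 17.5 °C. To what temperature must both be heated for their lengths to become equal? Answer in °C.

T = 193.3 °C

Equal length when α₁L₁ΔT − α₂L₂ΔT = L₂ − L₁ = 5.70×10⁻³ m
α₁L₁ = 7.5039×10⁻⁵, α₂L₂ = 4.2619×10⁻⁵ → Δ(αL) = 3.242×10⁻⁵ m/K
ΔT = 5.70×10⁻³ / 3.242×10⁻⁵ = 175.817 K, so T = 17.5 + 175.817 = 193.317 °C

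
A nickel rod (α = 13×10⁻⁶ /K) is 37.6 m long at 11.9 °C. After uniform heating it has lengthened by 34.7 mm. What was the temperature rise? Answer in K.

ΔL = αL₀ΔT ⇒ ΔT = ΔL / (αL₀)
ΔT = 34.7×10⁻³ m / (13×10⁻⁶ × 37.6 m) = 70.990 K

ΔT = 71.0 K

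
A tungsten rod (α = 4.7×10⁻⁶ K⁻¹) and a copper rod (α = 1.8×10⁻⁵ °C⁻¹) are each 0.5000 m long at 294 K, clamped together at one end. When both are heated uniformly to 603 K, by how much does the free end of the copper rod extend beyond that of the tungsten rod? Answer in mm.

2.05 mm

ΔT = 309 K
tungsten: ΔL = 4.7×10⁻⁶ × 0.5000 m × 309 = 7.2615×10⁻⁴ m = 0.72615 mm
copper: ΔL = 1.8×10⁻⁵ × 0.5000 m × 309 = 2.7810×10⁻³ m = 2.7810 mm
difference = 2.7810 − 0.72615 = 2.05485 mm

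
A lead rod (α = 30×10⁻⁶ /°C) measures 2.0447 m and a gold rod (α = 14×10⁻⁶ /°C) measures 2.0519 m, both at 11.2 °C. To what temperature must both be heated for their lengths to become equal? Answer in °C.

T = 232.0 °C

L₁(1 + α₁ΔT) = L₂(1 + α₂ΔT) ⇒ ΔT = (L₂ − L₁)/(α₁L₁ − α₂L₂)
L₂ − L₁ = 2.0519 − 2.0447 = 7.20×10⁻³ m
α₁L₁ − α₂L₂ = 30×10⁻⁶×2.0447 − 14×10⁻⁶×2.0519 = 3.26144×10⁻⁵ m/K
ΔT = 7.20×10⁻³ / 3.26144×10⁻⁵ = 220.761 K
T = 11.2 + 220.761 = 231.961 °C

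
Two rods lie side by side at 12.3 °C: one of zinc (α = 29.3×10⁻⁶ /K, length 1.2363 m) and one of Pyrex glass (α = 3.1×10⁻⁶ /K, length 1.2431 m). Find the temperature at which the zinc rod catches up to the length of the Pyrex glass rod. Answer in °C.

Equal length when α₁L₁ΔT − α₂L₂ΔT = L₂ − L₁ = 6.80×10⁻³ m
α₁L₁ = 3.622359×10⁻⁵, α₂L₂ = 3.85361×10⁻⁶ → Δ(αL) = 3.236998×10⁻⁵ m/K
ΔT = 6.80×10⁻³ / 3.236998×10⁻⁵ = 210.071 K, so T = 12.3 + 210.071 = 222.371 °C

T = 222.4 °C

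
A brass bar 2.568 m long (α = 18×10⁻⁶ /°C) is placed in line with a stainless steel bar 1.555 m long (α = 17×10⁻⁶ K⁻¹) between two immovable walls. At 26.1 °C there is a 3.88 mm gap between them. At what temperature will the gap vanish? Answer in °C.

T = 79.5 °C

Gap closes when ΔL₁ + ΔL₂ = 3.88 mm = 3.88×10⁻³ m
(α₁L₁ + α₂L₂)ΔT = g
α₁L₁ + α₂L₂ = 18×10⁻⁶×2.568 + 17×10⁻⁶×1.555 = 7.2659×10⁻⁵ m/K
ΔT = 3.88×10⁻³ / 7.2659×10⁻⁵ = 53.400 K
T = 26.1 + 53.400 = 79.500 °C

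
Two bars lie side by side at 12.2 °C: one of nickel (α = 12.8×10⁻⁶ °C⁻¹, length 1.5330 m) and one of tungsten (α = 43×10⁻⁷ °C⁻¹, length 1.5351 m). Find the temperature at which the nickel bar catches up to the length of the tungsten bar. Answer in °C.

T = 173.5 °C

L₁(1 + α₁ΔT) = L₂(1 + α₂ΔT) ⇒ ΔT = (L₂ − L₁)/(α₁L₁ − α₂L₂)
L₂ − L₁ = 1.5351 − 1.5330 = 2.10×10⁻³ m
α₁L₁ − α₂L₂ = 12.8×10⁻⁶×1.5330 − 43×10⁻⁷×1.5351 = 1.302147×10⁻⁵ m/K
ΔT = 2.10×10⁻³ / 1.302147×10⁻⁵ = 161.272 K
T = 12.2 + 161.272 = 173.472 °C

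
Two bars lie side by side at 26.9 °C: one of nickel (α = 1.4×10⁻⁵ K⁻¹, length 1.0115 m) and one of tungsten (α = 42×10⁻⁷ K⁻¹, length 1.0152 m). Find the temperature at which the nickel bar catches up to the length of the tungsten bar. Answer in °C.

T = 400.7 °C

L₁(1 + α₁ΔT) = L₂(1 + α₂ΔT) ⇒ ΔT = (L₂ − L₁)/(α₁L₁ − α₂L₂)
L₂ − L₁ = 1.0152 − 1.0115 = 3.70×10⁻³ m
α₁L₁ − α₂L₂ = 1.4×10⁻⁵×1.0115 − 42×10⁻⁷×1.0152 = 9.89716×10⁻⁶ m/K
ΔT = 3.70×10⁻³ / 9.89716×10⁻⁶ = 373.845 K
T = 26.9 + 373.845 = 400.745 °C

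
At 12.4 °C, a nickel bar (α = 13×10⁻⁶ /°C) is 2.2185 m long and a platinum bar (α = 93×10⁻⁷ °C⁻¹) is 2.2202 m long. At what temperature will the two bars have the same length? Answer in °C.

T = 219.9 °C

Equal length when α₁L₁ΔT − α₂L₂ΔT = L₂ − L₁ = 1.70×10⁻³ m
α₁L₁ = 2.88405×10⁻⁵, α₂L₂ = 2.064786×10⁻⁵ → Δ(αL) = 8.19264×10⁻⁶ m/K
ΔT = 1.70×10⁻³ / 8.19264×10⁻⁶ = 207.503 K, so T = 12.4 + 207.503 = 219.903 °C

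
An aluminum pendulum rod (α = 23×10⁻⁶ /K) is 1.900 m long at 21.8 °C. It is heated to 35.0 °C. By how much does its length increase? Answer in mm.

|ΔT| = |35.0 − 21.8| = 13.2 K
ΔL = αL₀ΔT = (23×10⁻⁶)(1.900)(13.2) = 5.77×10⁻⁴ m

ΔL = 0.577 mm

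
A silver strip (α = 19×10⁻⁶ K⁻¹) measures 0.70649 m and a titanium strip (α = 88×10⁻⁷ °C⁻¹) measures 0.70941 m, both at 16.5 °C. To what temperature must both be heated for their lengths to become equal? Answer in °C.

T = 423.2 °C

Equal length when α₁L₁ΔT − α₂L₂ΔT = L₂ − L₁ = 2.92×10⁻³ m
α₁L₁ = 1.342331×10⁻⁵, α₂L₂ = 6.242808×10⁻⁶ → Δ(αL) = 7.180502×10⁻⁶ m/K
ΔT = 2.92×10⁻³ / 7.180502×10⁻⁶ = 406.657 K, so T = 16.5 + 406.657 = 423.157 °C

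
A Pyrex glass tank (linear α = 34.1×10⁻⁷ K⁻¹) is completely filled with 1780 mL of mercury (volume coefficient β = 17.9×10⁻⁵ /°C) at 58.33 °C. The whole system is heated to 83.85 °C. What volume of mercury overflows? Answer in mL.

The tank also expands: β_container ≈ 3α = 1.023×10⁻⁵ /K
Net overflow = V₀(β_liq − 3α_cont)ΔT
β − 3α = 1.79×10⁻⁴ − 1.023×10⁻⁵ = 1.6877×10⁻⁴ /K; ΔT = 25.52 K
ΔV = 1780 × 1.6877×10⁻⁴ × 25.52 = 7.67 mL

7.67 mL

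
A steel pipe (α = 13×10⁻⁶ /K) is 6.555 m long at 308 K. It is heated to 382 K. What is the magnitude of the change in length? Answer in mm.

|ΔT| = |382 − 308| = 74 K
ΔL = αL₀ΔT = (13×10⁻⁶)(6.555)(74) = 6.31×10⁻³ m

ΔL = 6.31 mm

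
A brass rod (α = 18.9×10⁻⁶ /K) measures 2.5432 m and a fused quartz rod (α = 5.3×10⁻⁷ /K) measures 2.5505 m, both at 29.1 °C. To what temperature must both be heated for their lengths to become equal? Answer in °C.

L₁(1 + α₁ΔT) = L₂(1 + α₂ΔT) ⇒ ΔT = (L₂ − L₁)/(α₁L₁ − α₂L₂)
L₂ − L₁ = 2.5505 − 2.5432 = 7.30×10⁻³ m
α₁L₁ − α₂L₂ = 18.9×10⁻⁶×2.5432 − 5.3×10⁻⁷×2.5505 = 4.6714715×10⁻⁵ m/K
ΔT = 7.30×10⁻³ / 4.6714715×10⁻⁵ = 156.268 K
T = 29.1 + 156.268 = 185.368 °C

T = 185.4 °C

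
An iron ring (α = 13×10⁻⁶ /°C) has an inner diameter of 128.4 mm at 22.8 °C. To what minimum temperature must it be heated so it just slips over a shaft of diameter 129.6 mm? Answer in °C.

Required Δd = 129.6 − 128.4 = 1.2 mm
Δd = αd₀ΔT ⇒ ΔT = Δd/(αd₀) = 1.2 / (13×10⁻⁶ × 128.4) = 718.91 K
T_min = 22.8 + 718.91 = 741.71 °C

T = 742 °C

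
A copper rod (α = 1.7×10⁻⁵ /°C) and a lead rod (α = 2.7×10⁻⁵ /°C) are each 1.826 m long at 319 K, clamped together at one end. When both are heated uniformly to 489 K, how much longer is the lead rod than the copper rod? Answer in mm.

ΔT = 170 K
copper: ΔL = 1.7×10⁻⁵ × 1.826 m × 170 = 5.2771×10⁻³ m = 5.2771 mm
lead: ΔL = 2.7×10⁻⁵ × 1.826 m × 170 = 8.3813×10⁻³ m = 8.3813 mm
difference = 8.3813 − 5.2771 = 3.1042 mm

3.10 mm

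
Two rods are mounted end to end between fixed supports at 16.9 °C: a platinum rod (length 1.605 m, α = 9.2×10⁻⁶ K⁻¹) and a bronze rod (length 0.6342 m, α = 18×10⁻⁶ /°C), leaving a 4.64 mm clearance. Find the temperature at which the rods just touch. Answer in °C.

α₁L₁ = 1.4766×10⁻⁵ m/K, α₂L₂ = 1.14156×10⁻⁵ m/K → total 2.61816×10⁻⁵ m/K
ΔT = g/(α₁L₁+α₂L₂) = 4.64×10⁻³ / 2.61816×10⁻⁵ = 177.22 K
T = 16.9 + 177.22 = 194.12 °C

T = 194 °C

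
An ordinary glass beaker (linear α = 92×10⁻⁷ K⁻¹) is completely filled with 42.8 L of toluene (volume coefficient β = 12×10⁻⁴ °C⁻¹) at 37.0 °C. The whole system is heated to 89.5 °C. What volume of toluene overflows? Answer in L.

2.63 L

The beaker also expands: β_container ≈ 3α = 2.76×10⁻⁵ /K
Net overflow = V₀(β_liq − 3α_cont)ΔT
β − 3α = 1.20×10⁻³ − 2.76×10⁻⁵ = 1.1724×10⁻³ /K; ΔT = 52.5 K
ΔV = 42.8 × 1.1724×10⁻³ × 52.5 = 2.63 L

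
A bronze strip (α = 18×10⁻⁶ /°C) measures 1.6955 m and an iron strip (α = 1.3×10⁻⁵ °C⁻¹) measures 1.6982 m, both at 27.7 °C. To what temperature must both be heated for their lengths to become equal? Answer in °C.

T = 347.5 °C

L₁(1 + α₁ΔT) = L₂(1 + α₂ΔT) ⇒ ΔT = (L₂ − L₁)/(α₁L₁ − α₂L₂)
L₂ − L₁ = 1.6982 − 1.6955 = 2.70×10⁻³ m
α₁L₁ − α₂L₂ = 18×10⁻⁶×1.6955 − 1.3×10⁻⁵×1.6982 = 8.4424×10⁻⁶ m/K
ΔT = 2.70×10⁻³ / 8.4424×10⁻⁶ = 319.814 K
T = 27.7 + 319.814 = 347.514 °C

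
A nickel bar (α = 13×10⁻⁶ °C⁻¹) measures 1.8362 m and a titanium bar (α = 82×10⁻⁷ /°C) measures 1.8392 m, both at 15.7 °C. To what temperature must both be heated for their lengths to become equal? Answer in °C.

Equal length when α₁L₁ΔT − α₂L₂ΔT = L₂ − L₁ = 3.00×10⁻³ m
α₁L₁ = 2.38706×10⁻⁵, α₂L₂ = 1.508144×10⁻⁵ → Δ(αL) = 8.78916×10⁻⁶ m/K
ΔT = 3.00×10⁻³ / 8.78916×10⁻⁶ = 341.330 K, so T = 15.7 + 341.330 = 357.030 °C

T = 357.0 °C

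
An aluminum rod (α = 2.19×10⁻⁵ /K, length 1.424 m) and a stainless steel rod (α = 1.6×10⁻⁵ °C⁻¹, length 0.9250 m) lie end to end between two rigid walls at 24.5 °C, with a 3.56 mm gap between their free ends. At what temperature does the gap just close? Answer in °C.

T = 102 °C

α₁L₁ = 3.11856×10⁻⁵ m/K, α₂L₂ = 1.480×10⁻⁵ m/K → total 4.59856×10⁻⁵ m/K
ΔT = g/(α₁L₁+α₂L₂) = 3.56×10⁻³ / 4.59856×10⁻⁵ = 77.42 K
T = 24.5 + 77.42 = 101.92 °C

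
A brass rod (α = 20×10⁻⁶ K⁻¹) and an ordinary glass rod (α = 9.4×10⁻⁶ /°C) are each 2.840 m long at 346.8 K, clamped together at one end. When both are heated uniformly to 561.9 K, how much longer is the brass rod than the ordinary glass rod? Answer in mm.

6.48 mm

ΔT = 215.1 K
brass: ΔL = 20×10⁻⁶ × 2.840 m × 215.1 = 1.2218×10⁻² m = 12.218 mm
ordinary glass: ΔL = 9.4×10⁻⁶ × 2.840 m × 215.1 = 5.7423×10⁻³ m = 5.7423 mm
difference = 12.218 − 5.7423 = 6.4757 mm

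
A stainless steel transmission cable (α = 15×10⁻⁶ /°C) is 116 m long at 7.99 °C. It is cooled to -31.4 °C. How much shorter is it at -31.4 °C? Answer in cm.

|ΔT| = |-31.4 − 7.99| = 39.39 K
ΔL = αL₀ΔT = (15×10⁻⁶)(116)(39.39) = 6.85×10⁻² m

ΔL = 6.85 cm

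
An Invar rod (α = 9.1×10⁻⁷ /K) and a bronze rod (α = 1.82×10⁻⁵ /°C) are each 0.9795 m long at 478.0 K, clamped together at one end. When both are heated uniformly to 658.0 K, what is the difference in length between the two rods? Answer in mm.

3.05 mm

ΔT = 180.0 K
Invar: ΔL = 9.1×10⁻⁷ × 0.9795 m × 180.0 = 1.6044×10⁻⁴ m = 0.16044 mm
bronze: ΔL = 1.82×10⁻⁵ × 0.9795 m × 180.0 = 3.2088×10⁻³ m = 3.2088 mm
difference = 3.2088 − 0.16044 = 3.04836 mm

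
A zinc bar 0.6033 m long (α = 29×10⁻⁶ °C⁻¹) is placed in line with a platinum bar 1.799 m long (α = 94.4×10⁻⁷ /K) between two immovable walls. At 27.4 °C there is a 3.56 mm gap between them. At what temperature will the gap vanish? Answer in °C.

T = 131 °C

α₁L₁ = 1.74957×10⁻⁵ m/K, α₂L₂ = 1.698256×10⁻⁵ m/K → total 3.447826×10⁻⁵ m/K
ΔT = g/(α₁L₁+α₂L₂) = 3.56×10⁻³ / 3.447826×10⁻⁵ = 103.25 K
T = 27.4 + 103.25 = 130.65 °C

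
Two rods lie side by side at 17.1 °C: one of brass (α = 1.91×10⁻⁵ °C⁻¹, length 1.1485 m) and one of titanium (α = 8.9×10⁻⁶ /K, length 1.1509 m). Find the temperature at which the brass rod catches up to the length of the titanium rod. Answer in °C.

T = 222.3 °C

L₁(1 + α₁ΔT) = L₂(1 + α₂ΔT) ⇒ ΔT = (L₂ − L₁)/(α₁L₁ − α₂L₂)
L₂ − L₁ = 1.1509 − 1.1485 = 2.40×10⁻³ m
α₁L₁ − α₂L₂ = 1.91×10⁻⁵×1.1485 − 8.9×10⁻⁶×1.1509 = 1.169334×10⁻⁵ m/K
ΔT = 2.40×10⁻³ / 1.169334×10⁻⁵ = 205.245 K
T = 17.1 + 205.245 = 222.345 °C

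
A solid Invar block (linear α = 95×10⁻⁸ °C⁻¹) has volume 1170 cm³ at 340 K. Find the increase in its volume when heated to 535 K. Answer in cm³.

Isotropic solid: β ≈ 3α = 2.8×10⁻⁶ /K; ΔT = 195 K
ΔV = 3αV₀ΔT = 3(95×10⁻⁸)(1170)(195) = 0.650 cm³

ΔV = 0.650 cm³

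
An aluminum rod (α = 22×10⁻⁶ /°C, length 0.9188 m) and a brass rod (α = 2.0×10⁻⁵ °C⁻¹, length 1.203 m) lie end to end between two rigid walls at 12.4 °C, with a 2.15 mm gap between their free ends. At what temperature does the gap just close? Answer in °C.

T = 61.0 °C

α₁L₁ = 2.02136×10⁻⁵ m/K, α₂L₂ = 2.406×10⁻⁵ m/K → total 4.42736×10⁻⁵ m/K
ΔT = g/(α₁L₁+α₂L₂) = 2.15×10⁻³ / 4.42736×10⁻⁵ = 48.562 K
T = 12.4 + 48.562 = 60.962 °C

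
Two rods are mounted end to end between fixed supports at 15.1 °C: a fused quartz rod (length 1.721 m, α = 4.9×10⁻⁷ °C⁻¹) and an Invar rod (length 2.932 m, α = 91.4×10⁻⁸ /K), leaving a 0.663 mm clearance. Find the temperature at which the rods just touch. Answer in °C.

T = 203 °C

α₁L₁ = 8.4329×10⁻⁷ m/K, α₂L₂ = 2.679848×10⁻⁶ m/K → total 3.523138×10⁻⁶ m/K
ΔT = g/(α₁L₁+α₂L₂) = 6.63×10⁻⁴ / 3.523138×10⁻⁶ = 188.18 K
T = 15.1 + 188.18 = 203.28 °C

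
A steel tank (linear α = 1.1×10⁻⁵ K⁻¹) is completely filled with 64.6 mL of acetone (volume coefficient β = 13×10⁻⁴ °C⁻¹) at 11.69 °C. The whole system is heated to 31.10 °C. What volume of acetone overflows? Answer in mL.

1.59 mL

The tank also expands: β_container ≈ 3α = 3.3×10⁻⁵ /K
Net overflow = V₀(β_liq − 3α_cont)ΔT
β − 3α = 1.30×10⁻³ − 3.3×10⁻⁵ = 1.267×10⁻³ /K; ΔT = 19.41 K
ΔV = 64.6 × 1.267×10⁻³ × 19.41 = 1.59 mL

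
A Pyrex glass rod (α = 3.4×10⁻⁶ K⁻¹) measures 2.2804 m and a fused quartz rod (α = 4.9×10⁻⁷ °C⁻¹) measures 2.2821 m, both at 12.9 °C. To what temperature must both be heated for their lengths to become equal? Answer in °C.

Equal length when α₁L₁ΔT − α₂L₂ΔT = L₂ − L₁ = 1.70×10⁻³ m
α₁L₁ = 7.75336×10⁻⁶, α₂L₂ = 1.118229×10⁻⁶ → Δ(αL) = 6.635131×10⁻⁶ m/K
ΔT = 1.70×10⁻³ / 6.635131×10⁻⁶ = 256.212 K, so T = 12.9 + 256.212 = 269.112 °C

T = 269.1 °C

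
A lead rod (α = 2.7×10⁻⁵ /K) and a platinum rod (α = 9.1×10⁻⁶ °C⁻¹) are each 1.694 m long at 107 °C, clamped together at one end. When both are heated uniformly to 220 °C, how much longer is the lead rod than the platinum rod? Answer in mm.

3.43 mm

ΔT = 113 K
lead: ΔL = 2.7×10⁻⁵ × 1.694 m × 113 = 5.1684×10⁻³ m = 5.1684 mm
platinum: ΔL = 9.1×10⁻⁶ × 1.694 m × 113 = 1.7419×10⁻³ m = 1.7419 mm
difference = 5.1684 − 1.7419 = 3.4265 mm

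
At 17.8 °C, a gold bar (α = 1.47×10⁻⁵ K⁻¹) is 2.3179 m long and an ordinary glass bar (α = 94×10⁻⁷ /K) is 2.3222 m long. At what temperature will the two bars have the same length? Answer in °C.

T = 369.0 °C

L₁(1 + α₁ΔT) = L₂(1 + α₂ΔT) ⇒ ΔT = (L₂ − L₁)/(α₁L₁ − α₂L₂)
L₂ − L₁ = 2.3222 − 2.3179 = 4.30×10⁻³ m
α₁L₁ − α₂L₂ = 1.47×10⁻⁵×2.3179 − 94×10⁻⁷×2.3222 = 1.224445×10⁻⁵ m/K
ΔT = 4.30×10⁻³ / 1.224445×10⁻⁵ = 351.180 K
T = 17.8 + 351.180 = 368.980 °C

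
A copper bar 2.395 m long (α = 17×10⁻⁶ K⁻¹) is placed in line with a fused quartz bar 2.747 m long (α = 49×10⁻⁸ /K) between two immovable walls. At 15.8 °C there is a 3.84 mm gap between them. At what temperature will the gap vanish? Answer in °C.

T = 107 °C

α₁L₁ = 4.0715×10⁻⁵ m/K, α₂L₂ = 1.34603×10⁻⁶ m/K → total 4.206103×10⁻⁵ m/K
ΔT = g/(α₁L₁+α₂L₂) = 3.84×10⁻³ / 4.206103×10⁻⁵ = 91.30 K
T = 15.8 + 91.30 = 107.10 °C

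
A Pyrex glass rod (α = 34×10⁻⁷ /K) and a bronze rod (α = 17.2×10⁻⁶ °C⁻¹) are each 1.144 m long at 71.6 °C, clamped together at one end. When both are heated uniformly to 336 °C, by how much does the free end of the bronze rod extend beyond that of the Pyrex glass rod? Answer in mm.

ΔT = 264.4 K
Pyrex glass: ΔL = 34×10⁻⁷ × 1.144 m × 264.4 = 1.0284×10⁻³ m = 1.0284 mm
bronze: ΔL = 17.2×10⁻⁶ × 1.144 m × 264.4 = 5.2025×10⁻³ m = 5.2025 mm
difference = 5.2025 − 1.0284 = 4.1741 mm

4.17 mm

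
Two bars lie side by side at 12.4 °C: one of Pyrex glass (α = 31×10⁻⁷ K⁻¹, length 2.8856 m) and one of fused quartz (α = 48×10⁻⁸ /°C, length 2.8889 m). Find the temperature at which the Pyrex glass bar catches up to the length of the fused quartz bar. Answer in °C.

T = 449.0 °C

Equal length when α₁L₁ΔT − α₂L₂ΔT = L₂ − L₁ = 3.30×10⁻³ m
α₁L₁ = 8.94536×10⁻⁶, α₂L₂ = 1.386672×10⁻⁶ → Δ(αL) = 7.558688×10⁻⁶ m/K
ΔT = 3.30×10⁻³ / 7.558688×10⁻⁶ = 436.584 K, so T = 12.4 + 436.584 = 448.984 °C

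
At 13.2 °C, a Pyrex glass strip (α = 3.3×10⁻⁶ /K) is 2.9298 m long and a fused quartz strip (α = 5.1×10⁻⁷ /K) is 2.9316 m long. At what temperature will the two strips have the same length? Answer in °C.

Equal length when α₁L₁ΔT − α₂L₂ΔT = L₂ − L₁ = 1.80×10⁻³ m
α₁L₁ = 9.66834×10⁻⁶, α₂L₂ = 1.495116×10⁻⁶ → Δ(αL) = 8.173224×10⁻⁶ m/K
ΔT = 1.80×10⁻³ / 8.173224×10⁻⁶ = 220.231 K, so T = 13.2 + 220.231 = 233.431 °C

T = 233.4 °C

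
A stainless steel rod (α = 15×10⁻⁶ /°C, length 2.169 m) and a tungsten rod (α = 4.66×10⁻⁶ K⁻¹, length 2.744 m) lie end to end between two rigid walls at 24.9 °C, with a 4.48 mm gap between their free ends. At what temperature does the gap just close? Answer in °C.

T = 124 °C

Gap closes when ΔL₁ + ΔL₂ = 4.48 mm = 4.48×10⁻³ m
(α₁L₁ + α₂L₂)ΔT = g
α₁L₁ + α₂L₂ = 15×10⁻⁶×2.169 + 4.66×10⁻⁶×2.744 = 4.532204×10⁻⁵ m/K
ΔT = 4.48×10⁻³ / 4.532204×10⁻⁵ = 98.85 K
T = 24.9 + 98.85 = 123.75 °C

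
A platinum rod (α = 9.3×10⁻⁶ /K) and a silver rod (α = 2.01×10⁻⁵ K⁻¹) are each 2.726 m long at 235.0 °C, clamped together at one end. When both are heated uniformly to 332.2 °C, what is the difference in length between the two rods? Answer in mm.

ΔT = 97.2 K
platinum: ΔL = 9.3×10⁻⁶ × 2.726 m × 97.2 = 2.4642×10⁻³ m = 2.4642 mm
silver: ΔL = 2.01×10⁻⁵ × 2.726 m × 97.2 = 5.3258×10⁻³ m = 5.3258 mm
difference = 5.3258 − 2.4642 = 2.8616 mm

2.86 mm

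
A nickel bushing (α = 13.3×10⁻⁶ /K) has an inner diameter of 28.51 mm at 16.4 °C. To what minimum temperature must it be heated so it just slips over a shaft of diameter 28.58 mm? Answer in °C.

Required Δd = 28.58 − 28.51 = 0.07 mm
Δd = αd₀ΔT ⇒ ΔT = Δd/(αd₀) = 0.07 / (13.3×10⁻⁶ × 28.51) = 184.61 K
T_min = 16.4 + 184.61 = 201.01 °C

T = 201 °C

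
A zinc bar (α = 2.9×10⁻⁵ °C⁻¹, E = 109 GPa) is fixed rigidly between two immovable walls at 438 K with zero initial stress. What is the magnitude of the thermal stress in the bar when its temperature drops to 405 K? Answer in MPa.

σ = 104 MPa

Fully constrained: the free strain ε = αΔT is blocked, so σ = Eε = EαΔT.
|ΔT| = 33 K
σ = 109×10⁹ × 2.9×10⁻⁵ × 33 = 1.04×10⁸ Pa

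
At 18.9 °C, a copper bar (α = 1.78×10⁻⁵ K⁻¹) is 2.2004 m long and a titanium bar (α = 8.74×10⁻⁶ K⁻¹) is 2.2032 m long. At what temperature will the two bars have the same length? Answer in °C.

L₁(1 + α₁ΔT) = L₂(1 + α₂ΔT) ⇒ ΔT = (L₂ − L₁)/(α₁L₁ − α₂L₂)
L₂ − L₁ = 2.2032 − 2.2004 = 2.80×10⁻³ m
α₁L₁ − α₂L₂ = 1.78×10⁻⁵×2.2004 − 8.74×10⁻⁶×2.2032 = 1.9911152×10⁻⁵ m/K
ΔT = 2.80×10⁻³ / 1.9911152×10⁻⁵ = 140.625 K
T = 18.9 + 140.625 = 159.525 °C

T = 159.5 °C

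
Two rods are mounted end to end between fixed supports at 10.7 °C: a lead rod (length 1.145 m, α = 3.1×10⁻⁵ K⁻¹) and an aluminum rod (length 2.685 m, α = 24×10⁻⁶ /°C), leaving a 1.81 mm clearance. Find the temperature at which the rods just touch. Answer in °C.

T = 28.8 °C

Gap closes when ΔL₁ + ΔL₂ = 1.81 mm = 1.81×10⁻³ m
(α₁L₁ + α₂L₂)ΔT = g
α₁L₁ + α₂L₂ = 3.1×10⁻⁵×1.145 + 24×10⁻⁶×2.685 = 9.9935×10⁻⁵ m/K
ΔT = 1.81×10⁻³ / 9.9935×10⁻⁵ = 18.112 K
T = 10.7 + 18.112 = 28.812 °C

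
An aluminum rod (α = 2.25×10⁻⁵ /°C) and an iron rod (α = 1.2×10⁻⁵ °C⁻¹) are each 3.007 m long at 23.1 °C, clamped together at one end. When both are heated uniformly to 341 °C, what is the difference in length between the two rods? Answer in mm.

ΔT = 317.9 K
aluminum: ΔL = 2.25×10⁻⁵ × 3.007 m × 317.9 = 2.1508×10⁻² m = 21.508 mm
iron: ΔL = 1.2×10⁻⁵ × 3.007 m × 317.9 = 1.1471×10⁻² m = 11.471 mm
difference = 21.508 − 11.471 = 10.037 mm

10.0 mm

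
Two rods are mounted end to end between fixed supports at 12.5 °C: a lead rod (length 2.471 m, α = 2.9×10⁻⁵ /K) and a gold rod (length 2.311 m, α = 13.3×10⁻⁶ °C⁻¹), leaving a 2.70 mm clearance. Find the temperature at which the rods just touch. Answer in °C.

T = 38.9 °C

α₁L₁ = 7.1659×10⁻⁵ m/K, α₂L₂ = 3.07363×10⁻⁵ m/K → total 1.023953×10⁻⁴ m/K
ΔT = g/(α₁L₁+α₂L₂) = 2.70×10⁻³ / 1.023953×10⁻⁴ = 26.368 K
T = 12.5 + 26.368 = 38.868 °C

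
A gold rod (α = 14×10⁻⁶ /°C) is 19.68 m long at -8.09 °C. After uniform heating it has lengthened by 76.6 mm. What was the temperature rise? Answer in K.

ΔT = 278 K

ΔL = αL₀ΔT ⇒ ΔT = ΔL / (αL₀)
ΔT = 76.6×10⁻³ m / (14×10⁻⁶ × 19.68 m) = 278.02 K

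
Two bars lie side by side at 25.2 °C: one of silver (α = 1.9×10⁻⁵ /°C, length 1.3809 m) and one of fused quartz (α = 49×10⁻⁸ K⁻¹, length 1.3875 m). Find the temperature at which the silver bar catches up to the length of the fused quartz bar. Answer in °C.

Equal length when α₁L₁ΔT − α₂L₂ΔT = L₂ − L₁ = 6.60×10⁻³ m
α₁L₁ = 2.62371×10⁻⁵, α₂L₂ = 6.79875×10⁻⁷ → Δ(αL) = 2.5557225×10⁻⁵ m/K
ΔT = 6.60×10⁻³ / 2.5557225×10⁻⁵ = 258.244 K, so T = 25.2 + 258.244 = 283.444 °C

T = 283.4 °C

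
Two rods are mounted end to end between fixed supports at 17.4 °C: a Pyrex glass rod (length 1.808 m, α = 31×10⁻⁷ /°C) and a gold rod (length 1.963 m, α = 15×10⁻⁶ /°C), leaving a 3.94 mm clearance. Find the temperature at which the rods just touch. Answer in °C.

T = 130 °C

Gap closes when ΔL₁ + ΔL₂ = 3.94 mm = 3.94×10⁻³ m
(α₁L₁ + α₂L₂)ΔT = g
α₁L₁ + α₂L₂ = 31×10⁻⁷×1.808 + 15×10⁻⁶×1.963 = 3.50498×10⁻⁵ m/K
ΔT = 3.94×10⁻³ / 3.50498×10⁻⁵ = 112.41 K
T = 17.4 + 112.41 = 129.81 °C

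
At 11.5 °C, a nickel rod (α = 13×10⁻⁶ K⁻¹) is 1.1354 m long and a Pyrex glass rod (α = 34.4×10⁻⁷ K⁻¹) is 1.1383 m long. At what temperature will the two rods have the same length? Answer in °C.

T = 278.9 °C

L₁(1 + α₁ΔT) = L₂(1 + α₂ΔT) ⇒ ΔT = (L₂ − L₁)/(α₁L₁ − α₂L₂)
L₂ − L₁ = 1.1383 − 1.1354 = 2.90×10⁻³ m
α₁L₁ − α₂L₂ = 13×10⁻⁶×1.1354 − 34.4×10⁻⁷×1.1383 = 1.0844448×10⁻⁵ m/K
ΔT = 2.90×10⁻³ / 1.0844448×10⁻⁵ = 267.418 K
T = 11.5 + 267.418 = 278.918 °C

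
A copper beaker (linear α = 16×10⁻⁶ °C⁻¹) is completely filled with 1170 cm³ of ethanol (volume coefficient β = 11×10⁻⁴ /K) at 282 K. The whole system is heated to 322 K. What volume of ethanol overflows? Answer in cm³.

The beaker also expands: β_container ≈ 3α = 4.8×10⁻⁵ /K
Net overflow = V₀(β_liq − 3α_cont)ΔT
β − 3α = 1.10×10⁻³ − 4.8×10⁻⁵ = 1.052×10⁻³ /K; ΔT = 40 K
ΔV = 1170 × 1.052×10⁻³ × 40 = 49.2 cm³

49.2 cm³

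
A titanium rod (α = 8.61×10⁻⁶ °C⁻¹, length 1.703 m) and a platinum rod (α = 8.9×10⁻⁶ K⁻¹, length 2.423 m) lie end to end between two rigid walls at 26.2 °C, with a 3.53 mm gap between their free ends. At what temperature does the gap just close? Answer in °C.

T = 124 °C

Gap closes when ΔL₁ + ΔL₂ = 3.53 mm = 3.53×10⁻³ m
(α₁L₁ + α₂L₂)ΔT = g
α₁L₁ + α₂L₂ = 8.61×10⁻⁶×1.703 + 8.9×10⁻⁶×2.423 = 3.622753×10⁻⁵ m/K
ΔT = 3.53×10⁻³ / 3.622753×10⁻⁵ = 97.44 K
T = 26.2 + 97.44 = 123.64 °C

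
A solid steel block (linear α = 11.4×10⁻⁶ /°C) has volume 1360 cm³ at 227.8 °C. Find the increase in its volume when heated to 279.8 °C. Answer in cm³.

Isotropic solid: β ≈ 3α = 3.4×10⁻⁵ /K; ΔT = 52.0 K
ΔV = 3αV₀ΔT = 3(11.4×10⁻⁶)(1360)(52.0) = 2.42 cm³

ΔV = 2.42 cm³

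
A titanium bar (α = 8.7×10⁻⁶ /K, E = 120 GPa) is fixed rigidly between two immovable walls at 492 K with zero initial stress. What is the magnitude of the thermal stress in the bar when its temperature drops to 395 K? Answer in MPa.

Fully constrained: the free strain ε = αΔT is blocked, so σ = Eε = EαΔT.
|ΔT| = 97 K
σ = 120×10⁹ × 8.7×10⁻⁶ × 97 = 1.01×10⁸ Pa

σ = 101 MPa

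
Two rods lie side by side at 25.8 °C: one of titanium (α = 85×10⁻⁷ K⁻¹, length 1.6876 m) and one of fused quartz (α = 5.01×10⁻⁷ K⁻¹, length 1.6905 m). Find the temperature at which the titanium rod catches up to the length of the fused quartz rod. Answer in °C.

Equal length when α₁L₁ΔT − α₂L₂ΔT = L₂ − L₁ = 2.90×10⁻³ m
α₁L₁ = 1.43446×10⁻⁵, α₂L₂ = 8.469405×10⁻⁷ → Δ(αL) = 1.34976595×10⁻⁵ m/K
ΔT = 2.90×10⁻³ / 1.34976595×10⁻⁵ = 214.852 K, so T = 25.8 + 214.852 = 240.652 °C

T = 240.7 °C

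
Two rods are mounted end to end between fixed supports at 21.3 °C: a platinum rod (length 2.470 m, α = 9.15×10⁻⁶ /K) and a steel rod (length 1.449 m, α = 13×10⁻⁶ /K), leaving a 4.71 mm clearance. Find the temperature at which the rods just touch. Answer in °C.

T = 135 °C

α₁L₁ = 2.26005×10⁻⁵ m/K, α₂L₂ = 1.8837×10⁻⁵ m/K → total 4.14375×10⁻⁵ m/K
ΔT = g/(α₁L₁+α₂L₂) = 4.71×10⁻³ / 4.14375×10⁻⁵ = 113.67 K
T = 21.3 + 113.67 = 134.97 °C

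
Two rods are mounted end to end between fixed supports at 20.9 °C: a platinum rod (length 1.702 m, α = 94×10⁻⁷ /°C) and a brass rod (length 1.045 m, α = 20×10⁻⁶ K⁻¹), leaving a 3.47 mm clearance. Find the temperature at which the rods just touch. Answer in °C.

Gap closes when ΔL₁ + ΔL₂ = 3.47 mm = 3.47×10⁻³ m
(α₁L₁ + α₂L₂)ΔT = g
α₁L₁ + α₂L₂ = 94×10⁻⁷×1.702 + 20×10⁻⁶×1.045 = 3.68988×10⁻⁵ m/K
ΔT = 3.47×10⁻³ / 3.68988×10⁻⁵ = 94.04 K
T = 20.9 + 94.04 = 114.94 °C

T = 115 °C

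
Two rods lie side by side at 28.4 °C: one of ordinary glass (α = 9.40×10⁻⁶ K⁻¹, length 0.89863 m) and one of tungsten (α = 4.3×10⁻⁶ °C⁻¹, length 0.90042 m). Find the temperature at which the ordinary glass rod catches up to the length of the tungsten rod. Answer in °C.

T = 419.6 °C

L₁(1 + α₁ΔT) = L₂(1 + α₂ΔT) ⇒ ΔT = (L₂ − L₁)/(α₁L₁ − α₂L₂)
L₂ − L₁ = 0.90042 − 0.89863 = 1.79×10⁻³ m
α₁L₁ − α₂L₂ = 9.40×10⁻⁶×0.89863 − 4.3×10⁻⁶×0.90042 = 4.575316×10⁻⁶ m/K
ΔT = 1.79×10⁻³ / 4.575316×10⁻⁶ = 391.230 K
T = 28.4 + 391.230 = 419.630 °C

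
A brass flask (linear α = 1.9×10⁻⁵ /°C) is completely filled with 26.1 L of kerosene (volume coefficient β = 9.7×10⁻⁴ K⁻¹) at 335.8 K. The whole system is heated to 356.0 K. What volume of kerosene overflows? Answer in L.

0.481 L

The flask also expands: β_container ≈ 3α = 5.7×10⁻⁵ /K
Net overflow = V₀(β_liq − 3α_cont)ΔT
β − 3α = 9.70×10⁻⁴ − 5.7×10⁻⁵ = 9.13×10⁻⁴ /K; ΔT = 20.2 K
ΔV = 26.1 × 9.13×10⁻⁴ × 20.2 = 0.481 L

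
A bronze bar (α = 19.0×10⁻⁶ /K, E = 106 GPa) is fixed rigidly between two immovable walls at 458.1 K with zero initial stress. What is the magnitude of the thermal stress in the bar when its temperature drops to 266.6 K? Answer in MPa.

σ = 386 MPa

Fully constrained: the free strain ε = αΔT is blocked, so σ = Eε = EαΔT.
|ΔT| = 191.5 K
σ = 106×10⁹ × 19.0×10⁻⁶ × 191.5 = 3.86×10⁸ Pa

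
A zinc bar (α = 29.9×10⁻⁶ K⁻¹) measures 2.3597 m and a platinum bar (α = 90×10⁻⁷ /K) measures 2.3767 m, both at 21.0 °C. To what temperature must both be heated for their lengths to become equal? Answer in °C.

T = 366.8 °C

Equal length when α₁L₁ΔT − α₂L₂ΔT = L₂ − L₁ = 1.70×10⁻² m
α₁L₁ = 7.055503×10⁻⁵, α₂L₂ = 2.13903×10⁻⁵ → Δ(αL) = 4.916473×10⁻⁵ m/K
ΔT = 1.70×10⁻² / 4.916473×10⁻⁵ = 345.776 K, so T = 21.0 + 345.776 = 366.776 °C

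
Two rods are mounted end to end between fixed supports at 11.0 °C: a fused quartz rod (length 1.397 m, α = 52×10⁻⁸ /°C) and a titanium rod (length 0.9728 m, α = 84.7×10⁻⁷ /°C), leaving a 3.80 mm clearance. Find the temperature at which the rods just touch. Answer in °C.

T = 435 °C

Gap closes when ΔL₁ + ΔL₂ = 3.80 mm = 3.80×10⁻³ m
(α₁L₁ + α₂L₂)ΔT = g
α₁L₁ + α₂L₂ = 52×10⁻⁸×1.397 + 84.7×10⁻⁷×0.9728 = 8.966056×10⁻⁶ m/K
ΔT = 3.80×10⁻³ / 8.966056×10⁻⁶ = 423.82 K
T = 11.0 + 423.82 = 434.82 °C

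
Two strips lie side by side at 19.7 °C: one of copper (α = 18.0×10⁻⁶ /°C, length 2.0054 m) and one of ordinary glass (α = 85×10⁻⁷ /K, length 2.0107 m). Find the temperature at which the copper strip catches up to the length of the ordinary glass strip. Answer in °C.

L₁(1 + α₁ΔT) = L₂(1 + α₂ΔT) ⇒ ΔT = (L₂ − L₁)/(α₁L₁ − α₂L₂)
L₂ − L₁ = 2.0107 − 2.0054 = 5.30×10⁻³ m
α₁L₁ − α₂L₂ = 18.0×10⁻⁶×2.0054 − 85×10⁻⁷×2.0107 = 1.900625×10⁻⁵ m/K
ΔT = 5.30×10⁻³ / 1.900625×10⁻⁵ = 278.856 K
T = 19.7 + 278.856 = 298.556 °C

T = 298.6 °C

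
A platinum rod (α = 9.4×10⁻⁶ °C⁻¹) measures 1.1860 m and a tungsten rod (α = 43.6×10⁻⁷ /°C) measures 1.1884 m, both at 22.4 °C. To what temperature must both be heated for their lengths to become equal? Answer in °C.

T = 424.6 °C

L₁(1 + α₁ΔT) = L₂(1 + α₂ΔT) ⇒ ΔT = (L₂ − L₁)/(α₁L₁ − α₂L₂)
L₂ − L₁ = 1.1884 − 1.1860 = 2.40×10⁻³ m
α₁L₁ − α₂L₂ = 9.4×10⁻⁶×1.1860 − 43.6×10⁻⁷×1.1884 = 5.966976×10⁻⁶ m/K
ΔT = 2.40×10⁻³ / 5.966976×10⁻⁶ = 402.214 K
T = 22.4 + 402.214 = 424.614 °C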